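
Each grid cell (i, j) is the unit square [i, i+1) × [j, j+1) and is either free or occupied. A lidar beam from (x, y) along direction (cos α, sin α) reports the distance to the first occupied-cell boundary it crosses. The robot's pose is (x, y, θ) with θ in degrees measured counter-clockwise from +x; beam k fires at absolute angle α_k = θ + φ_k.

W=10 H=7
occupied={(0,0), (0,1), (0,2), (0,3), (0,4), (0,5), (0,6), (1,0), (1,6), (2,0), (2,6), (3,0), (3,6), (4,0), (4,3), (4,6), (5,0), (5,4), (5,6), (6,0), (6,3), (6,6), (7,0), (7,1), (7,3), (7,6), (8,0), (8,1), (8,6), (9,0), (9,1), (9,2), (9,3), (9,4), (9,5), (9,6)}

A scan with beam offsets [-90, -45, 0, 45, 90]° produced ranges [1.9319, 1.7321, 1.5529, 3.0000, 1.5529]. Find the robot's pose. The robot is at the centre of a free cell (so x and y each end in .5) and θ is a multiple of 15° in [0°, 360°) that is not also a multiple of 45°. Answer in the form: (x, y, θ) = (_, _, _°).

Candidates: 34 free-cell centres × 16 headings = 544 poses. Raycast each; keep the one whose scan matches to 4 dp.
  (4.5, 4.5, 15°): beam 1 = 0.5176 ≠ 1.9319 ✗
  (6.5, 1.5, 60°): beam 1 = 0.5774 ≠ 1.9319 ✗
  (3.5, 3.5, 105°): beam 1 = 0.5176 ≠ 1.9319 ✗
  …
  (7.5, 5.5, 255°): r_1=1.9319, r_2=1.7321, r_3=1.5529, r_4=3.0000, r_5=1.5529 — all match ✓
No second candidate reproduces the full scan.

(x, y, θ) = (7.5, 5.5, 255°)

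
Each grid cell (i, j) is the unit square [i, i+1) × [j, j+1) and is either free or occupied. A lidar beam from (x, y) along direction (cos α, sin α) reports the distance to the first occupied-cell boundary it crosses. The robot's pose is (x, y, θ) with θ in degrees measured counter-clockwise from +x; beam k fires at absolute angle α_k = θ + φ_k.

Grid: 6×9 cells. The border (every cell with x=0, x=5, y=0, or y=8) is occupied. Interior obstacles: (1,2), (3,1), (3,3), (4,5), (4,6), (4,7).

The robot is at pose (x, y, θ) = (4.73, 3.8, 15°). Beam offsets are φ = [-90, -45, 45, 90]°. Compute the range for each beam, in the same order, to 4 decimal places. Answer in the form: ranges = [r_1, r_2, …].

beam 1: φ=-90°, α=285°
  direction (0.2588, -0.9659); cell (4,3); t to first gridline: x 1.0432, y 0.8282 (then +3.8637 / +1.0353)
    (4,2) via y @ 0.8282
    (5,2) via x @ 1.0432  # hit
  → r_1 = 1.0432
beam 2: φ=-45°, α=330°
  direction (0.8660, -0.5000); cell (4,3); t to first gridline: x 0.3118, y 1.6000 (then +1.1547 / +2.0000)
    (5,3) via x @ 0.3118  # hit
  → r_2 = 0.3118
beam 3: φ=45°, α=60°
  direction (0.5000, 0.8660); cell (4,3); t to first gridline: x 0.5400, y 0.2309 (then +2.0000 / +1.1547)
    (4,4) via y @ 0.2309
    (5,4) via x @ 0.5400  # hit
  → r_3 = 0.5400
beam 4: φ=90°, α=105°
  direction (-0.2588, 0.9659); cell (4,3); t to first gridline: x 2.8205, y 0.2071 (then +3.8637 / +1.0353)
    (4,4) via y @ 0.2071
    (4,5) via y @ 1.2423  # hit
  → r_4 = 1.2423

ranges = [1.0432, 0.3118, 0.5400, 1.2423]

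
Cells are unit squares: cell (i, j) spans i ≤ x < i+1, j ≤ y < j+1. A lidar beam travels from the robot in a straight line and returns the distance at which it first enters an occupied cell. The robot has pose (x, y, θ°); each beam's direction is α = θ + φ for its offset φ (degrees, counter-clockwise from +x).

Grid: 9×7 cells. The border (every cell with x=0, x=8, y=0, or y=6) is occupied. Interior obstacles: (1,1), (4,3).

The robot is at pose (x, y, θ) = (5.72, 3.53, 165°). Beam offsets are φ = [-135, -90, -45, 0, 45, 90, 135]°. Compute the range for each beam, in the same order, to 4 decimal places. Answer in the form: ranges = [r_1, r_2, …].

beam 1: φ=-135°, α=30°
  d=(0.8660,0.5000)  start (5,3)  tX=0.3233 tY=0.9400  stride 1/|dx|=1.1547 1/|dy|=2.0000
    cross x-line → (6,3), t=0.3233
    cross y-line → (6,4), t=0.9400
    cross x-line → (7,4), t=1.4780
    cross x-line → (8,4), t=2.6327 (wall)
  → r_1 = 2.6327
beam 2: φ=-90°, α=75°
  d=(0.2588,0.9659)  start (5,3)  tX=1.0818 tY=0.4866  stride 1/|dx|=3.8637 1/|dy|=1.0353
    cross y-line → (5,4), t=0.4866
    cross x-line → (6,4), t=1.0818
    cross y-line → (6,5), t=1.5219
    cross y-line → (6,6), t=2.5571 (wall)
  → r_2 = 2.5571
beam 3: φ=-45°, α=120°
  d=(-0.5000,0.8660)  start (5,3)  tX=1.4400 tY=0.5427  stride 1/|dx|=2.0000 1/|dy|=1.1547
    cross y-line → (5,4), t=0.5427
    cross x-line → (4,4), t=1.4400
    cross y-line → (4,5), t=1.6974
    cross y-line → (4,6), t=2.8521 (wall)
  → r_3 = 2.8521
beam 4: φ=0°, α=165°
  d=(-0.9659,0.2588)  start (5,3)  tX=0.7454 tY=1.8159  stride 1/|dx|=1.0353 1/|dy|=3.8637
    cross x-line → (4,3), t=0.7454 (wall)
  → r_4 = 0.7454
beam 5: φ=45°, α=210°
  d=(-0.8660,-0.5000)  start (5,3)  tX=0.8314 tY=1.0600  stride 1/|dx|=1.1547 1/|dy|=2.0000
    cross x-line → (4,3), t=0.8314 (wall)
  → r_5 = 0.8314
beam 6: φ=90°, α=255°
  d=(-0.2588,-0.9659)  start (5,3)  tX=2.7819 tY=0.5487  stride 1/|dx|=3.8637 1/|dy|=1.0353
    cross y-line → (5,2), t=0.5487
    cross y-line → (5,1), t=1.5840
    cross y-line → (5,0), t=2.6192 (wall)
  → r_6 = 2.6192
beam 7: φ=135°, α=300°
  d=(0.5000,-0.8660)  start (5,3)  tX=0.5600 tY=0.6120  stride 1/|dx|=2.0000 1/|dy|=1.1547
    cross x-line → (6,3), t=0.5600
    cross y-line → (6,2), t=0.6120
    cross y-line → (6,1), t=1.7667
    cross x-line → (7,1), t=2.5600
    cross y-line → (7,0), t=2.9214 (wall)
  → r_7 = 2.9214

ranges = [2.6327, 2.5571, 2.8521, 0.7454, 0.8314, 2.6192, 2.9214]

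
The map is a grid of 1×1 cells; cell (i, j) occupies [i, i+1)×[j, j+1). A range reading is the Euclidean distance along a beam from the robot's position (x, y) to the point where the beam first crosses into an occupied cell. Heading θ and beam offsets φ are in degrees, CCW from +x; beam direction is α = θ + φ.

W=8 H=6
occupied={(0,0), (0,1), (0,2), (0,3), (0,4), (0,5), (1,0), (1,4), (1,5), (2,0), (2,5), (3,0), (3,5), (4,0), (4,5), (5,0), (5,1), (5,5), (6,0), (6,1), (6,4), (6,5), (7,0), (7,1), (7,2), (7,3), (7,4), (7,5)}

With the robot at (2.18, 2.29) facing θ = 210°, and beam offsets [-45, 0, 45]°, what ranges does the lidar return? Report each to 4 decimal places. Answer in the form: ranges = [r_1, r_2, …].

ranges = [1.2216, 1.3625, 1.3355]

beam 1: φ=-45°, α=165°
  direction (-0.9659, 0.2588); cell (2,2); t to first gridline: x 0.1863, y 2.7432 (then +1.0353 / +3.8637)
    (1,2) via x @ 0.1863
    (0,2) via x @ 1.2216  # hit
  → r_1 = 1.2216
beam 2: φ=0°, α=210°
  direction (-0.8660, -0.5000); cell (2,2); t to first gridline: x 0.2078, y 0.5800 (then +1.1547 / +2.0000)
    (1,2) via x @ 0.2078
    (1,1) via y @ 0.5800
    (0,1) via x @ 1.3625  # hit
  → r_2 = 1.3625
beam 3: φ=45°, α=255°
  direction (-0.2588, -0.9659); cell (2,2); t to first gridline: x 0.6955, y 0.3002 (then +3.8637 / +1.0353)
    (2,1) via y @ 0.3002
    (1,1) via x @ 0.6955
    (1,0) via y @ 1.3355  # hit
  → r_3 = 1.3355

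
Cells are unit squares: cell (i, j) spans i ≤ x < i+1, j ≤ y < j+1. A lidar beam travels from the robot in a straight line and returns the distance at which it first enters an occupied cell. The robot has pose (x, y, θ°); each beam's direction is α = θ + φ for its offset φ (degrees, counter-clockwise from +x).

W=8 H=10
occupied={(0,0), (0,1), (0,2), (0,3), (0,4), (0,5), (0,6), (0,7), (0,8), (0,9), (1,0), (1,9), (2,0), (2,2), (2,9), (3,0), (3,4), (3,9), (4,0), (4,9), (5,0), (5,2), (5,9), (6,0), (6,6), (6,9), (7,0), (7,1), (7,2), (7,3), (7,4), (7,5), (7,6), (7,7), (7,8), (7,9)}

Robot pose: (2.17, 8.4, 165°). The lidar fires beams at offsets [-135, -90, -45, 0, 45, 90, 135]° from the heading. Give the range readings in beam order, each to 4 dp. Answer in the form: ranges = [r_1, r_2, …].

beam 1: φ=-135°, α=30°
  cosα=0.8660 sinα=0.5000 | (2,8) | tMaxX 0.9584 tMaxY 1.2000 | tΔX 1.1547 tΔY 2.0000
    t=0.9584 [x] (3,8)
    t=1.2000 [y] (3,9) — stop
  → r_1 = 1.2000
beam 2: φ=-90°, α=75°
  cosα=0.2588 sinα=0.9659 | (2,8) | tMaxX 3.2069 tMaxY 0.6212 | tΔX 3.8637 tΔY 1.0353
    t=0.6212 [y] (2,9) — stop
  → r_2 = 0.6212
beam 3: φ=-45°, α=120°
  cosα=-0.5000 sinα=0.8660 | (2,8) | tMaxX 0.3400 tMaxY 0.6928 | tΔX 2.0000 tΔY 1.1547
    t=0.3400 [x] (1,8)
    t=0.6928 [y] (1,9) — stop
  → r_3 = 0.6928
beam 4: φ=0°, α=165°
  cosα=-0.9659 sinα=0.2588 | (2,8) | tMaxX 0.1760 tMaxY 2.3182 | tΔX 1.0353 tΔY 3.8637
    t=0.1760 [x] (1,8)
    t=1.2113 [x] (0,8) — stop
  → r_4 = 1.2113
beam 5: φ=45°, α=210°
  cosα=-0.8660 sinα=-0.5000 | (2,8) | tMaxX 0.1963 tMaxY 0.8000 | tΔX 1.1547 tΔY 2.0000
    t=0.1963 [x] (1,8)
    t=0.8000 [y] (1,7)
    t=1.3510 [x] (0,7) — stop
  → r_5 = 1.3510
beam 6: φ=90°, α=255°
  cosα=-0.2588 sinα=-0.9659 | (2,8) | tMaxX 0.6568 tMaxY 0.4141 | tΔX 3.8637 tΔY 1.0353
    t=0.4141 [y] (2,7)
    t=0.6568 [x] (1,7)
    t=1.4494 [y] (1,6)
    t=2.4847 [y] (1,5)
    t=3.5199 [y] (1,4)
    t=4.5205 [x] (0,4) — stop
  → r_6 = 4.5205
beam 7: φ=135°, α=300°
  cosα=0.5000 sinα=-0.8660 | (2,8) | tMaxX 1.6600 tMaxY 0.4619 | tΔX 2.0000 tΔY 1.1547
    t=0.4619 [y] (2,7)
    t=1.6166 [y] (2,6)
    t=1.6600 [x] (3,6)
    t=2.7713 [y] (3,5)
    t=3.6600 [x] (4,5)
    t=3.9260 [y] (4,4)
    t=5.0807 [y] (4,3)
    t=5.6600 [x] (5,3)
    t=6.2354 [y] (5,2) — stop
  → r_7 = 6.2354

ranges = [1.2000, 0.6212, 0.6928, 1.2113, 1.3510, 4.5205, 6.2354]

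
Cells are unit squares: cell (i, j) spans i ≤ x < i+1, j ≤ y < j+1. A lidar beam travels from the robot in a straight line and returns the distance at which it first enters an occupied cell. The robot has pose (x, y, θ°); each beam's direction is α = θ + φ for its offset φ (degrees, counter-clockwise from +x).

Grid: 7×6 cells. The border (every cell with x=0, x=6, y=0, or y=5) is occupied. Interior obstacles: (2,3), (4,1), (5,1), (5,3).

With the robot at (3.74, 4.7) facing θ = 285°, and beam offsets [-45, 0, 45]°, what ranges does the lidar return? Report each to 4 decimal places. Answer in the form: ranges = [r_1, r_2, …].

beam 1: φ=-45°, α=240°
  cosα=-0.5000 sinα=-0.8660 | (3,4) | tMaxX 1.4800 tMaxY 0.8083 | tΔX 2.0000 tΔY 1.1547
    t=0.8083 [y] (3,3)
    t=1.4800 [x] (2,3) — stop
  → r_1 = 1.4800
beam 2: φ=0°, α=285°
  cosα=0.2588 sinα=-0.9659 | (3,4) | tMaxX 1.0046 tMaxY 0.7247 | tΔX 3.8637 tΔY 1.0353
    t=0.7247 [y] (3,3)
    t=1.0046 [x] (4,3)
    t=1.7600 [y] (4,2)
    t=2.7952 [y] (4,1) — stop
  → r_2 = 2.7952
beam 3: φ=45°, α=330°
  cosα=0.8660 sinα=-0.5000 | (3,4) | tMaxX 0.3002 tMaxY 1.4000 | tΔX 1.1547 tΔY 2.0000
    t=0.3002 [x] (4,4)
    t=1.4000 [y] (4,3)
    t=1.4549 [x] (5,3) — stop
  → r_3 = 1.4549

ranges = [1.4800, 2.7952, 1.4549]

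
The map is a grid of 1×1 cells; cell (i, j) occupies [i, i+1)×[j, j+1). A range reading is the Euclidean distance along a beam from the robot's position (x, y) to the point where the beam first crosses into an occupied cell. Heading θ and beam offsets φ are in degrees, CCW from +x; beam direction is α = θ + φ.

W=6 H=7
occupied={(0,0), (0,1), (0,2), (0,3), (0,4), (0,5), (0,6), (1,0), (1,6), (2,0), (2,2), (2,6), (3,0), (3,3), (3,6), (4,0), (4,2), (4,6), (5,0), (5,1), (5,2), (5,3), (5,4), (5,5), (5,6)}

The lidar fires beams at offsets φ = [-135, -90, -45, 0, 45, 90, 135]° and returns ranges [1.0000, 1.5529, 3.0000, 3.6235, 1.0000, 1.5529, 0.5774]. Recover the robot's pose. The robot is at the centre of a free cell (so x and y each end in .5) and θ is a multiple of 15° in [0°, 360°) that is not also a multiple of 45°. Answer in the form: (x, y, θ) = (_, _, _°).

(x, y, θ) = (4.5, 4.5, 195°)

The pose lattice has 17·16 = 272 candidates. Test each by forward raycasting.
  (1.5, 3.5, 345°): beam 1 = 0.5774 ≠ 1.0000 ✗
  (4.5, 3.5, 345°): beam 1 = 0.5774 ≠ 1.0000 ✗
  (2.5, 1.5, 30°): beam 1 = 0.5176 ≠ 1.0000 ✗
  (4.5, 1.5, 30°): beam 1 = 0.5176 ≠ 1.0000 ✗
  …
  (4.5, 4.5, 195°): r_1=1.0000, r_2=1.5529, r_3=3.0000, r_4=3.6235, r_5=1.0000, r_6=1.5529, r_7=0.5774 — all match ✓
Unique over the lattice → pose = (4.5, 4.5, 195°).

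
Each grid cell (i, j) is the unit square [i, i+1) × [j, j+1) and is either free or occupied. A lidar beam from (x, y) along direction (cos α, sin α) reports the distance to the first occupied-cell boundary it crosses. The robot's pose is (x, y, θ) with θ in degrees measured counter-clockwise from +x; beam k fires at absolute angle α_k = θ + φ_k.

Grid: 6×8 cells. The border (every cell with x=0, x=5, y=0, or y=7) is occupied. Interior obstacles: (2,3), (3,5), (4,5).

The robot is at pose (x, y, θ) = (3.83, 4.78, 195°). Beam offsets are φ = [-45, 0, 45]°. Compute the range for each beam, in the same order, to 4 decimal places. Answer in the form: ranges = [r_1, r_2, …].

ranges = [0.4400, 2.9298, 1.6600]

beam 1: φ=-45°, α=150°
  dir = (cos 150°, sin 150°) = (-0.8660, 0.5000); from cell (3,4)
  next x-line at t=0.9584, next y-line at t=0.4400; Δt_x=1.1547, Δt_y=2.0000
    y: enter (3,5) at t=0.4400 ← occupied
  → r_1 = 0.4400
beam 2: φ=0°, α=195°
  dir = (cos 195°, sin 195°) = (-0.9659, -0.2588); from cell (3,4)
  next x-line at t=0.8593, next y-line at t=3.0137; Δt_x=1.0353, Δt_y=3.8637
    x: enter (2,4) at t=0.8593
    x: enter (1,4) at t=1.8946
    x: enter (0,4) at t=2.9298 ← occupied
  → r_2 = 2.9298
beam 3: φ=45°, α=240°
  dir = (cos 240°, sin 240°) = (-0.5000, -0.8660); from cell (3,4)
  next x-line at t=1.6600, next y-line at t=0.9007; Δt_x=2.0000, Δt_y=1.1547
    y: enter (3,3) at t=0.9007
    x: enter (2,3) at t=1.6600 ← occupied
  → r_3 = 1.6600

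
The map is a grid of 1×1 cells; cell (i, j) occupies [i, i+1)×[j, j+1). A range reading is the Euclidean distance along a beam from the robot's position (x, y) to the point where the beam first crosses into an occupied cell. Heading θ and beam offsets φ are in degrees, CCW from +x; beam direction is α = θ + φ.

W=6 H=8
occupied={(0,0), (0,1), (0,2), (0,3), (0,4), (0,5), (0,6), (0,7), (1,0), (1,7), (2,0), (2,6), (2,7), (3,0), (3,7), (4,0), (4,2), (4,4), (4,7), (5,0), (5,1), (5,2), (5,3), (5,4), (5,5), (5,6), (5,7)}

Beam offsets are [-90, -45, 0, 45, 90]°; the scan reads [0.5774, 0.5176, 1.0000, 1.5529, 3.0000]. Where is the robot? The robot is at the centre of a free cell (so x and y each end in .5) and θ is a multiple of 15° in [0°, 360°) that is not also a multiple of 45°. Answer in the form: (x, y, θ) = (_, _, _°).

(x, y, θ) = (1.5, 2.5, 240°)

Candidates: 21 free-cell centres × 16 headings = 336 poses. Raycast each; keep the one whose scan matches to 4 dp.
  (2.5, 1.5, 30°): beam 2 = 1.9319 ≠ 0.5176 ✗
  (3.5, 4.5, 300°): beam 1 = 2.8868 ≠ 0.5774 ✗
  (3.5, 2.5, 345°): beam 1 = 1.5529 ≠ 0.5774 ✗
  (1.5, 2.5, 105°): beam 1 = 3.6235 ≠ 0.5774 ✗
  …
  (1.5, 2.5, 240°): r_1=0.5774, r_2=0.5176, r_3=1.0000, r_4=1.5529, r_5=3.0000 — all match ✓
Unique over the lattice → pose = (1.5, 2.5, 240°).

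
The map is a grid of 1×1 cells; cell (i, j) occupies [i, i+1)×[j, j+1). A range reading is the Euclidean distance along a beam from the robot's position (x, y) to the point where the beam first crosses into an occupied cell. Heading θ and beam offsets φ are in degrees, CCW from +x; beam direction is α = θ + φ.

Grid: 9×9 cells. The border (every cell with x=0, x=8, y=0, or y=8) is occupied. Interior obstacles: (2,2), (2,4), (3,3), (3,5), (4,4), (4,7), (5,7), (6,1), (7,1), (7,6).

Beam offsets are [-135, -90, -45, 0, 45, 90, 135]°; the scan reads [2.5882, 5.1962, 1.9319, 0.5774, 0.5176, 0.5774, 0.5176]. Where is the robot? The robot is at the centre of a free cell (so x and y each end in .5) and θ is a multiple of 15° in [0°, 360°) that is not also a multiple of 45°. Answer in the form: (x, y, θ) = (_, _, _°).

Enumerate (i+0.5, j+0.5, θ) over the 39 free cells and 16 admissible headings. For each, cast all 7 beams and compare to the given ranges.
  (2.5, 7.5, 105°): beam 1 = 6.3509 ≠ 2.5882 ✗
  (6.5, 2.5, 60°): beam 1 = 0.5176 ≠ 2.5882 ✗
  (5.5, 4.5, 240°): beam 2 = 0.5774 ≠ 5.1962 ✗
  …
  (7.5, 5.5, 330°): r_1=2.5882, r_2=5.1962, r_3=1.9319, r_4=0.5774, r_5=0.5176, r_6=0.5774, r_7=0.5176 — all match ✓
No second candidate reproduces the full scan.

(x, y, θ) = (7.5, 5.5, 330°)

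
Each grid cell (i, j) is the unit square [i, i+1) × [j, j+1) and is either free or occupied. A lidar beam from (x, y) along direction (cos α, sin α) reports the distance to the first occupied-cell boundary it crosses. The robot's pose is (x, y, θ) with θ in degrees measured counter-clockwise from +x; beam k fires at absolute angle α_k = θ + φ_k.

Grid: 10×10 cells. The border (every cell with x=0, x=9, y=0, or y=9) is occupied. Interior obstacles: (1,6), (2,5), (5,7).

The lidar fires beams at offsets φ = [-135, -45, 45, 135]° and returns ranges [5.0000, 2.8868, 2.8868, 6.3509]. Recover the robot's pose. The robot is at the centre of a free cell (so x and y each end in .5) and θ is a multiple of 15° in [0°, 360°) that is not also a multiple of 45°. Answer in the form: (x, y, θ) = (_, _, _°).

The pose lattice has 61·16 = 976 candidates. Test each by forward raycasting.
  (4.5, 1.5, 105°): beam 1 = 1.0000 ≠ 5.0000 ✗
  (7.5, 6.5, 165°): beam 1 = 1.7321 ≠ 5.0000 ✗
  (8.5, 6.5, 15°): beam 1 = 6.3509 ≠ 5.0000 ✗
  …
  (6.5, 3.5, 345°): r_1=5.0000, r_2=2.8868, r_3=2.8868, r_4=6.3509 — all match ✓
Only this pose fits every beam.

(x, y, θ) = (6.5, 3.5, 345°)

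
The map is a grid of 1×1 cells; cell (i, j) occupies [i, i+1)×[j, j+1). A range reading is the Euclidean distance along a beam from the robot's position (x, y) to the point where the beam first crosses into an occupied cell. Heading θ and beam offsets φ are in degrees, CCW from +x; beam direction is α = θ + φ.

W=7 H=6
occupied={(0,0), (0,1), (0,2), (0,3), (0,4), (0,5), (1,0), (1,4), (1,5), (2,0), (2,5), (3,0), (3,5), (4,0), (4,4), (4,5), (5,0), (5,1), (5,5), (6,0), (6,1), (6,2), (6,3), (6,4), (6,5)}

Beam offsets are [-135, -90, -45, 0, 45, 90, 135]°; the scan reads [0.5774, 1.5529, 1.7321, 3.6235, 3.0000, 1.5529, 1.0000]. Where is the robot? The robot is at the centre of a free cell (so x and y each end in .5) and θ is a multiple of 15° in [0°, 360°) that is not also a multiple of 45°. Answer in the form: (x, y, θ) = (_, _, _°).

Candidates: 17 free-cell centres × 16 headings = 272 poses. Raycast each; keep the one whose scan matches to 4 dp.
  (4.5, 1.5, 165°): beam 2 = 3.6235 ≠ 1.5529 ✗
  (3.5, 1.5, 165°): beam 1 = 2.8868 ≠ 0.5774 ✗
  (1.5, 3.5, 30°): beam 1 = 1.9319 ≠ 0.5774 ✗
  (5.5, 4.5, 300°): beam 1 = 0.5176 ≠ 0.5774 ✗
  (5.5, 4.5, 240°): beam 1 = 0.5176 ≠ 0.5774 ✗
  …
  (1.5, 2.5, 345°): r_1=0.5774, r_2=1.5529, r_3=1.7321, r_4=3.6235, r_5=3.0000, r_6=1.5529, r_7=1.0000 — all match ✓
Only this pose fits every beam.

(x, y, θ) = (1.5, 2.5, 345°)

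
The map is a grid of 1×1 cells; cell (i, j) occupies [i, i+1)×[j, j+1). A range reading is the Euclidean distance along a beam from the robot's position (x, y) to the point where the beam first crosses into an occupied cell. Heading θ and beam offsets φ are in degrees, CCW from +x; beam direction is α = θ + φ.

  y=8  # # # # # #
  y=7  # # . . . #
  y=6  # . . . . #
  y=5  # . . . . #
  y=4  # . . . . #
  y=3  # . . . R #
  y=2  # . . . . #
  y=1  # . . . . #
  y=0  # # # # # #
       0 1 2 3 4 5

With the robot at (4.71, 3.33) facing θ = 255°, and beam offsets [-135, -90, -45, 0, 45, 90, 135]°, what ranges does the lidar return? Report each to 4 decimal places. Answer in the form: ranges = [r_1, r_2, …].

beam 1: φ=-135°, α=120°
  d=(-0.5000,0.8660)  start (4,3)  tX=1.4200 tY=0.7736  stride 1/|dx|=2.0000 1/|dy|=1.1547
    cross y-line → (4,4), t=0.7736
    cross x-line → (3,4), t=1.4200
    cross y-line → (3,5), t=1.9283
    cross y-line → (3,6), t=3.0831
    cross x-line → (2,6), t=3.4200
    cross y-line → (2,7), t=4.2378
    cross y-line → (2,8), t=5.3925 (wall)
  → r_1 = 5.3925
beam 2: φ=-90°, α=165°
  d=(-0.9659,0.2588)  start (4,3)  tX=0.7350 tY=2.5887  stride 1/|dx|=1.0353 1/|dy|=3.8637
    cross x-line → (3,3), t=0.7350
    cross x-line → (2,3), t=1.7703
    cross y-line → (2,4), t=2.5887
    cross x-line → (1,4), t=2.8056
    cross x-line → (0,4), t=3.8409 (wall)
  → r_2 = 3.8409
beam 3: φ=-45°, α=210°
  d=(-0.8660,-0.5000)  start (4,3)  tX=0.8198 tY=0.6600  stride 1/|dx|=1.1547 1/|dy|=2.0000
    cross y-line → (4,2), t=0.6600
    cross x-line → (3,2), t=0.8198
    cross x-line → (2,2), t=1.9745
    cross y-line → (2,1), t=2.6600
    cross x-line → (1,1), t=3.1292
    cross x-line → (0,1), t=4.2839 (wall)
  → r_3 = 4.2839
beam 4: φ=0°, α=255°
  d=(-0.2588,-0.9659)  start (4,3)  tX=2.7432 tY=0.3416  stride 1/|dx|=3.8637 1/|dy|=1.0353
    cross y-line → (4,2), t=0.3416
    cross y-line → (4,1), t=1.3769
    cross y-line → (4,0), t=2.4122 (wall)
  → r_4 = 2.4122
beam 5: φ=45°, α=300°
  d=(0.5000,-0.8660)  start (4,3)  tX=0.5800 tY=0.3811  stride 1/|dx|=2.0000 1/|dy|=1.1547
    cross y-line → (4,2), t=0.3811
    cross x-line → (5,2), t=0.5800 (wall)
  → r_5 = 0.5800
beam 6: φ=90°, α=345°
  d=(0.9659,-0.2588)  start (4,3)  tX=0.3002 tY=1.2750  stride 1/|dx|=1.0353 1/|dy|=3.8637
    cross x-line → (5,3), t=0.3002 (wall)
  → r_6 = 0.3002
beam 7: φ=135°, α=30°
  d=(0.8660,0.5000)  start (4,3)  tX=0.3349 tY=1.3400  stride 1/|dx|=1.1547 1/|dy|=2.0000
    cross x-line → (5,3), t=0.3349 (wall)
  → r_7 = 0.3349

ranges = [5.3925, 3.8409, 4.2839, 2.4122, 0.5800, 0.3002, 0.3349]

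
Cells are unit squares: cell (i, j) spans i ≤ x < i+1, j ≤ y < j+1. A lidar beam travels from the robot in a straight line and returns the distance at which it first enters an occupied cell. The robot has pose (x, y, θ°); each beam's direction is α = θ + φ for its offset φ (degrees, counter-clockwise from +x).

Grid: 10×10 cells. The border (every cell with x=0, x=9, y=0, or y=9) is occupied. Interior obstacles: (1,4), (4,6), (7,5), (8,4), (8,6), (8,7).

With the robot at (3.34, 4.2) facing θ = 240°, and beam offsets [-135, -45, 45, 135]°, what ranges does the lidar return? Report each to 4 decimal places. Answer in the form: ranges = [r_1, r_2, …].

ranges = [4.9693, 2.4225, 3.3129, 3.7891]

beam 1: φ=-135°, α=105°
  dir = (cos 105°, sin 105°) = (-0.2588, 0.9659); from cell (3,4)
  next x-line at t=1.3137, next y-line at t=0.8282; Δt_x=3.8637, Δt_y=1.0353
    y: enter (3,5) at t=0.8282
    x: enter (2,5) at t=1.3137
    y: enter (2,6) at t=1.8635
    y: enter (2,7) at t=2.8988
    y: enter (2,8) at t=3.9340
    y: enter (2,9) at t=4.9693 ← occupied
  → r_1 = 4.9693
beam 2: φ=-45°, α=195°
  dir = (cos 195°, sin 195°) = (-0.9659, -0.2588); from cell (3,4)
  next x-line at t=0.3520, next y-line at t=0.7727; Δt_x=1.0353, Δt_y=3.8637
    x: enter (2,4) at t=0.3520
    y: enter (2,3) at t=0.7727
    x: enter (1,3) at t=1.3873
    x: enter (0,3) at t=2.4225 ← occupied
  → r_2 = 2.4225
beam 3: φ=45°, α=285°
  dir = (cos 285°, sin 285°) = (0.2588, -0.9659); from cell (3,4)
  next x-line at t=2.5500, next y-line at t=0.2071; Δt_x=3.8637, Δt_y=1.0353
    y: enter (3,3) at t=0.2071
    y: enter (3,2) at t=1.2423
    y: enter (3,1) at t=2.2776
    x: enter (4,1) at t=2.5500
    y: enter (4,0) at t=3.3129 ← occupied
  → r_3 = 3.3129
beam 4: φ=135°, α=15°
  dir = (cos 15°, sin 15°) = (0.9659, 0.2588); from cell (3,4)
  next x-line at t=0.6833, next y-line at t=3.0910; Δt_x=1.0353, Δt_y=3.8637
    x: enter (4,4) at t=0.6833
    x: enter (5,4) at t=1.7186
    x: enter (6,4) at t=2.7538
    y: enter (6,5) at t=3.0910
    x: enter (7,5) at t=3.7891 ← occupied
  → r_4 = 3.7891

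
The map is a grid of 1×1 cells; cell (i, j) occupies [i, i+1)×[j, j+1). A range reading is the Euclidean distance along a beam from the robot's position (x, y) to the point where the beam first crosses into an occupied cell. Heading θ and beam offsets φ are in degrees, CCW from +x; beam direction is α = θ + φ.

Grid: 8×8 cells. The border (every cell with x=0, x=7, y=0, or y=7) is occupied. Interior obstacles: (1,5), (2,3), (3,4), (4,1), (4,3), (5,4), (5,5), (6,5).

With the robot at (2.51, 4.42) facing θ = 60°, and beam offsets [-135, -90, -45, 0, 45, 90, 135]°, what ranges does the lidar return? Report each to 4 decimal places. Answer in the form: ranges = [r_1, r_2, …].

ranges = [0.4348, 0.5658, 0.5073, 2.9791, 2.6710, 1.1600, 1.5633]

beam 1: φ=-135°, α=285°
  cosα=0.2588 sinα=-0.9659 | (2,4) | tMaxX 1.8932 tMaxY 0.4348 | tΔX 3.8637 tΔY 1.0353
    t=0.4348 [y] (2,3) — stop
  → r_1 = 0.4348
beam 2: φ=-90°, α=330°
  cosα=0.8660 sinα=-0.5000 | (2,4) | tMaxX 0.5658 tMaxY 0.8400 | tΔX 1.1547 tΔY 2.0000
    t=0.5658 [x] (3,4) — stop
  → r_2 = 0.5658
beam 3: φ=-45°, α=15°
  cosα=0.9659 sinα=0.2588 | (2,4) | tMaxX 0.5073 tMaxY 2.2409 | tΔX 1.0353 tΔY 3.8637
    t=0.5073 [x] (3,4) — stop
  → r_3 = 0.5073
beam 4: φ=0°, α=60°
  cosα=0.5000 sinα=0.8660 | (2,4) | tMaxX 0.9800 tMaxY 0.6697 | tΔX 2.0000 tΔY 1.1547
    t=0.6697 [y] (2,5)
    t=0.9800 [x] (3,5)
    t=1.8244 [y] (3,6)
    t=2.9791 [y] (3,7) — stop
  → r_4 = 2.9791
beam 5: φ=45°, α=105°
  cosα=-0.2588 sinα=0.9659 | (2,4) | tMaxX 1.9705 tMaxY 0.6005 | tΔX 3.8637 tΔY 1.0353
    t=0.6005 [y] (2,5)
    t=1.6357 [y] (2,6)
    t=1.9705 [x] (1,6)
    t=2.6710 [y] (1,7) — stop
  → r_5 = 2.6710
beam 6: φ=90°, α=150°
  cosα=-0.8660 sinα=0.5000 | (2,4) | tMaxX 0.5889 tMaxY 1.1600 | tΔX 1.1547 tΔY 2.0000
    t=0.5889 [x] (1,4)
    t=1.1600 [y] (1,5) — stop
  → r_6 = 1.1600
beam 7: φ=135°, α=195°
  cosα=-0.9659 sinα=-0.2588 | (2,4) | tMaxX 0.5280 tMaxY 1.6228 | tΔX 1.0353 tΔY 3.8637
    t=0.5280 [x] (1,4)
    t=1.5633 [x] (0,4) — stop
  → r_7 = 1.5633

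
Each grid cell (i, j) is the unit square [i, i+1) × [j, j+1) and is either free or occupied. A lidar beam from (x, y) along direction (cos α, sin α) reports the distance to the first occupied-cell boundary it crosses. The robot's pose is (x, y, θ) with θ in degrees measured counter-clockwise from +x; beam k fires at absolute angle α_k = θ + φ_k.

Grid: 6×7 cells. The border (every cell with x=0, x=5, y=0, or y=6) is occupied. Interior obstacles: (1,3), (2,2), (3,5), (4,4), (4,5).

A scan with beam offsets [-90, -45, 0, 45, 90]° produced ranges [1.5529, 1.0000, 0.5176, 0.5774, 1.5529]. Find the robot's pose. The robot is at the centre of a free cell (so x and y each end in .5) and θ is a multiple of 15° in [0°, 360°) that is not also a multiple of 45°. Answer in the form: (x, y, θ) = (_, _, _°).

(x, y, θ) = (4.5, 2.5, 345°)

The pose lattice has 15·16 = 240 candidates. Test each by forward raycasting.
  (3.5, 4.5, 60°): beam 1 = 0.5774 ≠ 1.5529 ✗
  (4.5, 1.5, 105°): beam 1 = 0.5176 ≠ 1.5529 ✗
  (3.5, 4.5, 15°): beam 1 = 3.6235 ≠ 1.5529 ✗
  …
  (4.5, 2.5, 345°): r_1=1.5529, r_2=1.0000, r_3=0.5176, r_4=0.5774, r_5=1.5529 — all match ✓
Only this pose fits every beam.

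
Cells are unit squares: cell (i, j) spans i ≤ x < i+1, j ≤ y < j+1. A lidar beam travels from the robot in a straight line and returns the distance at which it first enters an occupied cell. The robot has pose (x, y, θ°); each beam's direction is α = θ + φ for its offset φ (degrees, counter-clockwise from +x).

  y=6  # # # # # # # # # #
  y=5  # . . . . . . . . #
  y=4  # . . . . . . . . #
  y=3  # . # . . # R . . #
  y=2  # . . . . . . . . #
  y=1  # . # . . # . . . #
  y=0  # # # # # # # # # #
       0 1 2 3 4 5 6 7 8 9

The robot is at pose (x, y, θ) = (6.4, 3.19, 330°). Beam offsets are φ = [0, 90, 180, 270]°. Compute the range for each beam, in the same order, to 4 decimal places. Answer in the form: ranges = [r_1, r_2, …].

ranges = [3.0022, 3.2447, 0.4619, 1.3741]

beam 1: φ=0°, α=330°
  dir = (cos 330°, sin 330°) = (0.8660, -0.5000); from cell (6,3)
  next x-line at t=0.6928, next y-line at t=0.3800; Δt_x=1.1547, Δt_y=2.0000
    y: enter (6,2) at t=0.3800
    x: enter (7,2) at t=0.6928
    x: enter (8,2) at t=1.8475
    y: enter (8,1) at t=2.3800
    x: enter (9,1) at t=3.0022 ← occupied
  → r_1 = 3.0022
beam 2: φ=90°, α=60°
  dir = (cos 60°, sin 60°) = (0.5000, 0.8660); from cell (6,3)
  next x-line at t=1.2000, next y-line at t=0.9353; Δt_x=2.0000, Δt_y=1.1547
    y: enter (6,4) at t=0.9353
    x: enter (7,4) at t=1.2000
    y: enter (7,5) at t=2.0900
    x: enter (8,5) at t=3.2000
    y: enter (8,6) at t=3.2447 ← occupied
  → r_2 = 3.2447
beam 3: φ=180°, α=150°
  dir = (cos 150°, sin 150°) = (-0.8660, 0.5000); from cell (6,3)
  next x-line at t=0.4619, next y-line at t=1.6200; Δt_x=1.1547, Δt_y=2.0000
    x: enter (5,3) at t=0.4619 ← occupied
  → r_3 = 0.4619
beam 4: φ=270°, α=240°
  dir = (cos 240°, sin 240°) = (-0.5000, -0.8660); from cell (6,3)
  next x-line at t=0.8000, next y-line at t=0.2194; Δt_x=2.0000, Δt_y=1.1547
    y: enter (6,2) at t=0.2194
    x: enter (5,2) at t=0.8000
    y: enter (5,1) at t=1.3741 ← occupied
  → r_4 = 1.3741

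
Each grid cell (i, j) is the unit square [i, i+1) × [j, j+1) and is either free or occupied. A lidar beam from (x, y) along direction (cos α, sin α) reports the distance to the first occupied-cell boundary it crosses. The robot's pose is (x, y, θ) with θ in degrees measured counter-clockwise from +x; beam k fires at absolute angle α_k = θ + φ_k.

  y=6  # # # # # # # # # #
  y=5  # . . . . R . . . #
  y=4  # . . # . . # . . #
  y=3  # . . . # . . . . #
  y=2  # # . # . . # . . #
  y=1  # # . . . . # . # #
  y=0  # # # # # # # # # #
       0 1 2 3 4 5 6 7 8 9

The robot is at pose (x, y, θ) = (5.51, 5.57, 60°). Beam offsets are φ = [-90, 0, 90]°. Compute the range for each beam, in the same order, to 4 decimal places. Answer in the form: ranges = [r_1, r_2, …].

beam 1: φ=-90°, α=330°
  d=(0.8660,-0.5000)  start (5,5)  tX=0.5658 tY=1.1400  stride 1/|dx|=1.1547 1/|dy|=2.0000
    cross x-line → (6,5), t=0.5658
    cross y-line → (6,4), t=1.1400 (wall)
  → r_1 = 1.1400
beam 2: φ=0°, α=60°
  d=(0.5000,0.8660)  start (5,5)  tX=0.9800 tY=0.4965  stride 1/|dx|=2.0000 1/|dy|=1.1547
    cross y-line → (5,6), t=0.4965 (wall)
  → r_2 = 0.4965
beam 3: φ=90°, α=150°
  d=(-0.8660,0.5000)  start (5,5)  tX=0.5889 tY=0.8600  stride 1/|dx|=1.1547 1/|dy|=2.0000
    cross x-line → (4,5), t=0.5889
    cross y-line → (4,6), t=0.8600 (wall)
  → r_3 = 0.8600

ranges = [1.1400, 0.4965, 0.8600]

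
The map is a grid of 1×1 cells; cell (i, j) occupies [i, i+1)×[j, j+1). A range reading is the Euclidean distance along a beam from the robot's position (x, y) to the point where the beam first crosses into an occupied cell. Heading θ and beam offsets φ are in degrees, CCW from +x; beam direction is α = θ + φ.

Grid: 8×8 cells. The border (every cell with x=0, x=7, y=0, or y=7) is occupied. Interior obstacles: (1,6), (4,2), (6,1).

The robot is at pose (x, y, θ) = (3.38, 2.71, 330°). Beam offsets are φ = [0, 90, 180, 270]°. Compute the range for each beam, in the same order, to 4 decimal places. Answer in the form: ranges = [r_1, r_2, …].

ranges = [0.7159, 4.9537, 2.7482, 1.9745]

beam 1: φ=0°, α=330°
  direction (0.8660, -0.5000); cell (3,2); t to first gridline: x 0.7159, y 1.4200 (then +1.1547 / +2.0000)
    (4,2) via x @ 0.7159  # hit
  → r_1 = 0.7159
beam 2: φ=90°, α=60°
  direction (0.5000, 0.8660); cell (3,2); t to first gridline: x 1.2400, y 0.3349 (then +2.0000 / +1.1547)
    (3,3) via y @ 0.3349
    (4,3) via x @ 1.2400
    (4,4) via y @ 1.4896
    (4,5) via y @ 2.6443
    (5,5) via x @ 3.2400
    (5,6) via y @ 3.7990
    (5,7) via y @ 4.9537  # hit
  → r_2 = 4.9537
beam 3: φ=180°, α=150°
  direction (-0.8660, 0.5000); cell (3,2); t to first gridline: x 0.4388, y 0.5800 (then +1.1547 / +2.0000)
    (2,2) via x @ 0.4388
    (2,3) via y @ 0.5800
    (1,3) via x @ 1.5935
    (1,4) via y @ 2.5800
    (0,4) via x @ 2.7482  # hit
  → r_3 = 2.7482
beam 4: φ=270°, α=240°
  direction (-0.5000, -0.8660); cell (3,2); t to first gridline: x 0.7600, y 0.8198 (then +2.0000 / +1.1547)
    (2,2) via x @ 0.7600
    (2,1) via y @ 0.8198
    (2,0) via y @ 1.9745  # hit
  → r_4 = 1.9745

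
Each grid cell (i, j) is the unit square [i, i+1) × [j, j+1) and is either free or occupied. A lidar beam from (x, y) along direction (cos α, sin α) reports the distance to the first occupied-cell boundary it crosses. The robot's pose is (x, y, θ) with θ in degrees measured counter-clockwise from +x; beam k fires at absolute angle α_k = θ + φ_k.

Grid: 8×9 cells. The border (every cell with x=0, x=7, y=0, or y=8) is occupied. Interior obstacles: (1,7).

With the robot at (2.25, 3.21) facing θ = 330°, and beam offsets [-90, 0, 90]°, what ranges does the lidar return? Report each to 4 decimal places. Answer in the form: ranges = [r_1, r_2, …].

ranges = [2.5000, 4.4200, 5.5310]

beam 1: φ=-90°, α=240°
  d=(-0.5000,-0.8660)  start (2,3)  tX=0.5000 tY=0.2425  stride 1/|dx|=2.0000 1/|dy|=1.1547
    cross y-line → (2,2), t=0.2425
    cross x-line → (1,2), t=0.5000
    cross y-line → (1,1), t=1.3972
    cross x-line → (0,1), t=2.5000 (wall)
  → r_1 = 2.5000
beam 2: φ=0°, α=330°
  d=(0.8660,-0.5000)  start (2,3)  tX=0.8660 tY=0.4200  stride 1/|dx|=1.1547 1/|dy|=2.0000
    cross y-line → (2,2), t=0.4200
    cross x-line → (3,2), t=0.8660
    cross x-line → (4,2), t=2.0207
    cross y-line → (4,1), t=2.4200
    cross x-line → (5,1), t=3.1754
    cross x-line → (6,1), t=4.3301
    cross y-line → (6,0), t=4.4200 (wall)
  → r_2 = 4.4200
beam 3: φ=90°, α=60°
  d=(0.5000,0.8660)  start (2,3)  tX=1.5000 tY=0.9122  stride 1/|dx|=2.0000 1/|dy|=1.1547
    cross y-line → (2,4), t=0.9122
    cross x-line → (3,4), t=1.5000
    cross y-line → (3,5), t=2.0669
    cross y-line → (3,6), t=3.2216
    cross x-line → (4,6), t=3.5000
    cross y-line → (4,7), t=4.3763
    cross x-line → (5,7), t=5.5000
    cross y-line → (5,8), t=5.5310 (wall)
  → r_3 = 5.5310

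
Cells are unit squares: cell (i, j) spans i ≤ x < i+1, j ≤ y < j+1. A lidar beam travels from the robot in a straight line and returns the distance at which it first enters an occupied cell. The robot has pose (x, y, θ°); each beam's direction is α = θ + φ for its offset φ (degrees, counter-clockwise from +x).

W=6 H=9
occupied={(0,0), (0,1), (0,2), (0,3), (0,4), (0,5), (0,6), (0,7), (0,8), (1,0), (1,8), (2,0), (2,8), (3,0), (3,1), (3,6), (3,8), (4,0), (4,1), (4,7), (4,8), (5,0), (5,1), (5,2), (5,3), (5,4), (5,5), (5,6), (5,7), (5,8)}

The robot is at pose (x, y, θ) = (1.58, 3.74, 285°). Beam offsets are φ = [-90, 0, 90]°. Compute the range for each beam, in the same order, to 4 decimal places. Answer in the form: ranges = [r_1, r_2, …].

ranges = [0.6005, 2.8367, 3.5406]

beam 1: φ=-90°, α=195°
  dir = (cos 195°, sin 195°) = (-0.9659, -0.2588); from cell (1,3)
  next x-line at t=0.6005, next y-line at t=2.8591; Δt_x=1.0353, Δt_y=3.8637
    x: enter (0,3) at t=0.6005 ← occupied
  → r_1 = 0.6005
beam 2: φ=0°, α=285°
  dir = (cos 285°, sin 285°) = (0.2588, -0.9659); from cell (1,3)
  next x-line at t=1.6228, next y-line at t=0.7661; Δt_x=3.8637, Δt_y=1.0353
    y: enter (1,2) at t=0.7661
    x: enter (2,2) at t=1.6228
    y: enter (2,1) at t=1.8014
    y: enter (2,0) at t=2.8367 ← occupied
  → r_2 = 2.8367
beam 3: φ=90°, α=15°
  dir = (cos 15°, sin 15°) = (0.9659, 0.2588); from cell (1,3)
  next x-line at t=0.4348, next y-line at t=1.0046; Δt_x=1.0353, Δt_y=3.8637
    x: enter (2,3) at t=0.4348
    y: enter (2,4) at t=1.0046
    x: enter (3,4) at t=1.4701
    x: enter (4,4) at t=2.5054
    x: enter (5,4) at t=3.5406 ← occupied
  → r_3 = 3.5406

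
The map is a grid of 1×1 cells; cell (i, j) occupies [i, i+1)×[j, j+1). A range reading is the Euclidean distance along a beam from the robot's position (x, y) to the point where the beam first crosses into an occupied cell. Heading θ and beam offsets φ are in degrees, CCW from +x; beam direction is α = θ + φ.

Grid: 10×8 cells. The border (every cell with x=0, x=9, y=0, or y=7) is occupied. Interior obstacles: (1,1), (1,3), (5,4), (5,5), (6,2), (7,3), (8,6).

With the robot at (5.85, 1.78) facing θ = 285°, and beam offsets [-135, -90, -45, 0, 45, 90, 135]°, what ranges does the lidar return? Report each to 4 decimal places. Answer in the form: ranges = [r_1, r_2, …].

ranges = [5.6003, 3.0137, 0.9007, 0.8075, 1.5600, 0.8500, 0.3000]

beam 1: φ=-135°, α=150°
  dir = (cos 150°, sin 150°) = (-0.8660, 0.5000); from cell (5,1)
  next x-line at t=0.9815, next y-line at t=0.4400; Δt_x=1.1547, Δt_y=2.0000
    y: enter (5,2) at t=0.4400
    x: enter (4,2) at t=0.9815
    x: enter (3,2) at t=2.1362
    y: enter (3,3) at t=2.4400
    x: enter (2,3) at t=3.2909
    y: enter (2,4) at t=4.4400
    x: enter (1,4) at t=4.4456
    x: enter (0,4) at t=5.6003 ← occupied
  → r_1 = 5.6003
beam 2: φ=-90°, α=195°
  dir = (cos 195°, sin 195°) = (-0.9659, -0.2588); from cell (5,1)
  next x-line at t=0.8800, next y-line at t=3.0137; Δt_x=1.0353, Δt_y=3.8637
    x: enter (4,1) at t=0.8800
    x: enter (3,1) at t=1.9153
    x: enter (2,1) at t=2.9505
    y: enter (2,0) at t=3.0137 ← occupied
  → r_2 = 3.0137
beam 3: φ=-45°, α=240°
  dir = (cos 240°, sin 240°) = (-0.5000, -0.8660); from cell (5,1)
  next x-line at t=1.7000, next y-line at t=0.9007; Δt_x=2.0000, Δt_y=1.1547
    y: enter (5,0) at t=0.9007 ← occupied
  → r_3 = 0.9007
beam 4: φ=0°, α=285°
  dir = (cos 285°, sin 285°) = (0.2588, -0.9659); from cell (5,1)
  next x-line at t=0.5796, next y-line at t=0.8075; Δt_x=3.8637, Δt_y=1.0353
    x: enter (6,1) at t=0.5796
    y: enter (6,0) at t=0.8075 ← occupied
  → r_4 = 0.8075
beam 5: φ=45°, α=330°
  dir = (cos 330°, sin 330°) = (0.8660, -0.5000); from cell (5,1)
  next x-line at t=0.1732, next y-line at t=1.5600; Δt_x=1.1547, Δt_y=2.0000
    x: enter (6,1) at t=0.1732
    x: enter (7,1) at t=1.3279
    y: enter (7,0) at t=1.5600 ← occupied
  → r_5 = 1.5600
beam 6: φ=90°, α=15°
  dir = (cos 15°, sin 15°) = (0.9659, 0.2588); from cell (5,1)
  next x-line at t=0.1553, next y-line at t=0.8500; Δt_x=1.0353, Δt_y=3.8637
    x: enter (6,1) at t=0.1553
    y: enter (6,2) at t=0.8500 ← occupied
  → r_6 = 0.8500
beam 7: φ=135°, α=60°
  dir = (cos 60°, sin 60°) = (0.5000, 0.8660); from cell (5,1)
  next x-line at t=0.3000, next y-line at t=0.2540; Δt_x=2.0000, Δt_y=1.1547
    y: enter (5,2) at t=0.2540
    x: enter (6,2) at t=0.3000 ← occupied
  → r_7 = 0.3000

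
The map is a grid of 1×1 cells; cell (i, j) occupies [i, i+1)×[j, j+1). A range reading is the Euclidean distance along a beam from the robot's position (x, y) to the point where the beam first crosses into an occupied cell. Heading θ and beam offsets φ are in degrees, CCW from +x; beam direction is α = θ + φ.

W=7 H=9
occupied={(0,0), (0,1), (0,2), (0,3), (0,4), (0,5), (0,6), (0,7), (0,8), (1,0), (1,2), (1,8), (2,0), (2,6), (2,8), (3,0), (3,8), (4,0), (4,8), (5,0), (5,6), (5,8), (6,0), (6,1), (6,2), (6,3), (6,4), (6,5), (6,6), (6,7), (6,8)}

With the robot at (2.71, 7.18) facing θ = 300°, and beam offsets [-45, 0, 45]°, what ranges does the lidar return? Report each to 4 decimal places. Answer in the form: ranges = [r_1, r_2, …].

beam 1: φ=-45°, α=255°
  direction (-0.2588, -0.9659); cell (2,7); t to first gridline: x 2.7432, y 0.1863 (then +3.8637 / +1.0353)
    (2,6) via y @ 0.1863  # hit
  → r_1 = 0.1863
beam 2: φ=0°, α=300°
  direction (0.5000, -0.8660); cell (2,7); t to first gridline: x 0.5800, y 0.2078 (then +2.0000 / +1.1547)
    (2,6) via y @ 0.2078  # hit
  → r_2 = 0.2078
beam 3: φ=45°, α=345°
  direction (0.9659, -0.2588); cell (2,7); t to first gridline: x 0.3002, y 0.6955 (then +1.0353 / +3.8637)
    (3,7) via x @ 0.3002
    (3,6) via y @ 0.6955
    (4,6) via x @ 1.3355
    (5,6) via x @ 2.3708  # hit
  → r_3 = 2.3708

ranges = [0.1863, 0.2078, 2.3708]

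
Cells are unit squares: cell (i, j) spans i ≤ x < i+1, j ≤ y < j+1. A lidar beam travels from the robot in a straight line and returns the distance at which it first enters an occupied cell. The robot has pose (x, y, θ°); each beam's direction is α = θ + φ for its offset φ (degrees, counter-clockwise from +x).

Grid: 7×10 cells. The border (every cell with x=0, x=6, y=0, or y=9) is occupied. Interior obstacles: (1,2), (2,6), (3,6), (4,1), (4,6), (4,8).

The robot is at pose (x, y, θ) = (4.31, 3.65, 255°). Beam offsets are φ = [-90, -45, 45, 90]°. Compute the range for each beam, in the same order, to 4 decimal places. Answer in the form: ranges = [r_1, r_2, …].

ranges = [3.4268, 2.6674, 3.0600, 1.7496]

beam 1: φ=-90°, α=165°
  dir = (cos 165°, sin 165°) = (-0.9659, 0.2588); from cell (4,3)
  next x-line at t=0.3209, next y-line at t=1.3523; Δt_x=1.0353, Δt_y=3.8637
    x: enter (3,3) at t=0.3209
    y: enter (3,4) at t=1.3523
    x: enter (2,4) at t=1.3562
    x: enter (1,4) at t=2.3915
    x: enter (0,4) at t=3.4268 ← occupied
  → r_1 = 3.4268
beam 2: φ=-45°, α=210°
  dir = (cos 210°, sin 210°) = (-0.8660, -0.5000); from cell (4,3)
  next x-line at t=0.3580, next y-line at t=1.3000; Δt_x=1.1547, Δt_y=2.0000
    x: enter (3,3) at t=0.3580
    y: enter (3,2) at t=1.3000
    x: enter (2,2) at t=1.5127
    x: enter (1,2) at t=2.6674 ← occupied
  → r_2 = 2.6674
beam 3: φ=45°, α=300°
  dir = (cos 300°, sin 300°) = (0.5000, -0.8660); from cell (4,3)
  next x-line at t=1.3800, next y-line at t=0.7506; Δt_x=2.0000, Δt_y=1.1547
    y: enter (4,2) at t=0.7506
    x: enter (5,2) at t=1.3800
    y: enter (5,1) at t=1.9053
    y: enter (5,0) at t=3.0600 ← occupied
  → r_3 = 3.0600
beam 4: φ=90°, α=345°
  dir = (cos 345°, sin 345°) = (0.9659, -0.2588); from cell (4,3)
  next x-line at t=0.7143, next y-line at t=2.5114; Δt_x=1.0353, Δt_y=3.8637
    x: enter (5,3) at t=0.7143
    x: enter (6,3) at t=1.7496 ← occupied
  → r_4 = 1.7496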